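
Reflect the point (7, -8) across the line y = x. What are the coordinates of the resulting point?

Reflection across line y = x: (7, -8) → (-8, 7)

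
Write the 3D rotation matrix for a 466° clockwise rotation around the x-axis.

Rotation matrix for clockwise 466° around x-axis:
A clockwise rotation by 466° is a counterclockwise rotation by -466°.
cos(-466°) = -0.2756, sin(-466°) = -0.9613
Result: [[1, 0, 0], [0, -0.2756, 0.9613], [0, -0.9613, -0.2756]]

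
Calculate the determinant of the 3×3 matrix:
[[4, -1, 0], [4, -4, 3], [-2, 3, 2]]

Expansion along first row:
det = 4·det([[-4,3],[3,2]]) - -1·det([[4,3],[-2,2]]) + 0·det([[4,-4],[-2,3]])
    = 4·(-4·2 - 3·3) - -1·(4·2 - 3·-2) + 0·(4·3 - -4·-2)
    = 4·-17 - -1·14 + 0·4
    = -68 + 14 + 0 = -54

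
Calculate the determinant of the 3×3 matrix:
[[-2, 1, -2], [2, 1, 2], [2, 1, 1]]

Expansion along first row:
det = -2·det([[1,2],[1,1]]) - 1·det([[2,2],[2,1]]) + -2·det([[2,1],[2,1]])
    = -2·(1·1 - 2·1) - 1·(2·1 - 2·2) + -2·(2·1 - 1·2)
    = -2·-1 - 1·-2 + -2·0
    = 2 + 2 + 0 = 4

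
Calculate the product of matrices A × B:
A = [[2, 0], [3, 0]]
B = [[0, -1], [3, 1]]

Matrix multiplication:
C[0][0] = 2×0 + 0×3 = 0
C[0][1] = 2×-1 + 0×1 = -2
C[1][0] = 3×0 + 0×3 = 0
C[1][1] = 3×-1 + 0×1 = -3
Result: [[0, -2], [0, -3]]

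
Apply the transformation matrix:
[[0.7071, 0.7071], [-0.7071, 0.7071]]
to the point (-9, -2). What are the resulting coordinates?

Matrix multiplication:
[[0.7071, 0.7071], [-0.7071, 0.7071]] × [-9, -2]ᵀ
= [(0.7071)(-9) + (0.7071)(-2), (-0.7071)(-9) + (0.7071)(-2)]ᵀ
= [-7.7781, 4.9497]ᵀ
Result: (-7.7781, 4.9497)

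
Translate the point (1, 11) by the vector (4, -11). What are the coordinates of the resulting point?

Translation by (4, -11) (homogeneous matrix [[1, 0, 4], [0, 1, -11], [0, 0, 1]]):
x' = 1 + 4 = 5
y' = 11 + -11 = 0
Result: (5, 0)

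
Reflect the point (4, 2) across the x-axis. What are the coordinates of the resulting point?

Reflection across x-axis: (4, 2) → (4, -2)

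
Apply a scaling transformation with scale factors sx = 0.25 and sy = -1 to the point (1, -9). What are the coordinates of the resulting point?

Scaling matrix:
[[0.25, 0], [0, -1]]
Result: (1 × 0.25, -9 × -1) = (0.25, 9)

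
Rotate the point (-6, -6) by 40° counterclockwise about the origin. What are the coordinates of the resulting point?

Rotation matrix for 40°: [[cos 40°, -sin 40°], [sin 40°, cos 40°]] ≈ [[0.766044, -0.642788], [0.642788, 0.766044]]
[[0.766044, -0.642788], [0.642788, 0.766044]] × [-6, -6]ᵀ ≈ [-0.7395, -8.4530]ᵀ
Result: (-0.7395, -8.4530)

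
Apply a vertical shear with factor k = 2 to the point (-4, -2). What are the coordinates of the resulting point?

Shear matrix for vertical shear with factor k = 2:
[[1, 0], [2, 1]]
Result: (-4, -2) → (-4, -10)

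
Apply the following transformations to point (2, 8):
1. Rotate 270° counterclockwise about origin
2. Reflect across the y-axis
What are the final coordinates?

Step 1: Rotate 270° → (8, -2)
Step 2: Reflect across y-axis → (-8, -2)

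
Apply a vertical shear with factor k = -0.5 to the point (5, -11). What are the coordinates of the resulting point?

Shear matrix for vertical shear with factor k = -0.5:
[[1, 0], [-0.50, 1]]
Result: (5, -11) → (5, -13.5)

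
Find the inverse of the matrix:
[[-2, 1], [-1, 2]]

For [[a,b],[c,d]], inverse = (1/det)·[[d,-b],[-c,a]]
det = (-2)(2) - (1)(-1) = -4 - -1 = -3
Inverse = (1/-3)·[[2, -1], [1, -2]]
= [[-2/3, 1/3], [-1/3, 2/3]]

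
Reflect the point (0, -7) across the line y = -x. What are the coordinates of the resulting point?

Reflection across line y = -x: (0, -7) → (7, 0)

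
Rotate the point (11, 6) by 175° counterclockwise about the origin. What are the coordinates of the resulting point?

Rotation matrix for 175°: [[cos 175°, -sin 175°], [sin 175°, cos 175°]] ≈ [[-0.996195, -0.087156], [0.087156, -0.996195]]
[[-0.996195, -0.087156], [0.087156, -0.996195]] × [11, 6]ᵀ ≈ [-11.4811, -5.0185]ᵀ
Result: (-11.4811, -5.0185)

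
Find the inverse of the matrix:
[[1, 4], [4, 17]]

For [[a,b],[c,d]], inverse = (1/det)·[[d,-b],[-c,a]]
det = (1)(17) - (4)(4) = 17 - 16 = 1
Inverse = [[17, -4], [-4, 1]]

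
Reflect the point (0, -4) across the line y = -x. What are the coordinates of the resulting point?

Reflection across line y = -x: (0, -4) → (4, 0)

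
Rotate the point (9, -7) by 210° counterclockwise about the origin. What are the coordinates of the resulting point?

Rotation matrix for 210°: [[cos 210°, -sin 210°], [sin 210°, cos 210°]] ≈ [[-0.866025, 0.500000], [-0.500000, -0.866025]]
[[-0.866025, 0.500000], [-0.500000, -0.866025]] × [9, -7]ᵀ ≈ [-11.2942, 1.5622]ᵀ
Result: (-11.2942, 1.5622)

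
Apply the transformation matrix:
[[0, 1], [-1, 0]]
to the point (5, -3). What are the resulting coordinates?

Matrix multiplication:
[[0, 1], [-1, 0]] × [5, -3]ᵀ
= [(0)(5) + (1)(-3), (-1)(5) + (0)(-3)]ᵀ
= [-3, -5]ᵀ
Result: (-3, -5)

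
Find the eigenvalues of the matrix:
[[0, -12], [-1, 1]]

Characteristic equation: det(A - λI) = 0
λ² - (trace)λ + (det) = 0
trace = 0 + 1 = 1, det = (0)(1) - (-12)(-1) = -12
λ² - (1)λ + (-12) = 0
λ = (1 ± √((1)² - 4·(-12))) / 2 = (1 ± √49) / 2
Solving: λ = -3, 4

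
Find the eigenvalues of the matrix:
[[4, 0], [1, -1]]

Characteristic equation: det(A - λI) = 0
λ² - (trace)λ + (det) = 0
trace = 4 + -1 = 3, det = (4)(-1) - (0)(1) = -4
λ² - (3)λ + (-4) = 0
λ = (3 ± √((3)² - 4·(-4))) / 2 = (3 ± √25) / 2
Solving: λ = -1, 4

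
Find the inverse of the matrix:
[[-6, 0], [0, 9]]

For [[a,b],[c,d]], inverse = (1/det)·[[d,-b],[-c,a]]
det = (-6)(9) - (0)(0) = -54 - 0 = -54
Inverse = (1/-54)·[[9, 0], [0, -6]]
= [[-1/6, 0], [0, 1/9]]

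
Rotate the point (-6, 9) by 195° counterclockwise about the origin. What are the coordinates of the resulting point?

Rotation matrix for 195°: [[cos 195°, -sin 195°], [sin 195°, cos 195°]] ≈ [[-0.965926, 0.258819], [-0.258819, -0.965926]]
[[-0.965926, 0.258819], [-0.258819, -0.965926]] × [-6, 9]ᵀ ≈ [8.1249, -7.1404]ᵀ
Result: (8.1249, -7.1404)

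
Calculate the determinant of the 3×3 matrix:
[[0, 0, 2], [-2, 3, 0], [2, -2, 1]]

Expansion along first row:
det = 0·det([[3,0],[-2,1]]) - 0·det([[-2,0],[2,1]]) + 2·det([[-2,3],[2,-2]])
    = 0·(3·1 - 0·-2) - 0·(-2·1 - 0·2) + 2·(-2·-2 - 3·2)
    = 0·3 - 0·-2 + 2·-2
    = 0 + 0 + -4 = -4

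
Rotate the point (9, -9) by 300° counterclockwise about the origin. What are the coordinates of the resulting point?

Rotation matrix for 300°: [[cos 300°, -sin 300°], [sin 300°, cos 300°]] ≈ [[0.500000, 0.866025], [-0.866025, 0.500000]]
[[0.500000, 0.866025], [-0.866025, 0.500000]] × [9, -9]ᵀ ≈ [-3.2942, -12.2942]ᵀ
Result: (-3.2942, -12.2942)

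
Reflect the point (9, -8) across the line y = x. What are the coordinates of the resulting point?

Reflection across line y = x: (9, -8) → (-8, 9)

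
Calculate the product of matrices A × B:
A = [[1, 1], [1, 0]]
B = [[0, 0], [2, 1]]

Matrix multiplication:
C[0][0] = 1×0 + 1×2 = 2
C[0][1] = 1×0 + 1×1 = 1
C[1][0] = 1×0 + 0×2 = 0
C[1][1] = 1×0 + 0×1 = 0
Result: [[2, 1], [0, 0]]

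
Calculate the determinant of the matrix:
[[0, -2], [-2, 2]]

For a 2×2 matrix [[a, b], [c, d]], det = ad - bc
det = (0)(2) - (-2)(-2) = 0 - 4 = -4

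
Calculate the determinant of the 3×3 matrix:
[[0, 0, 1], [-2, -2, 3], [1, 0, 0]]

Expansion along first row:
det = 0·det([[-2,3],[0,0]]) - 0·det([[-2,3],[1,0]]) + 1·det([[-2,-2],[1,0]])
    = 0·(-2·0 - 3·0) - 0·(-2·0 - 3·1) + 1·(-2·0 - -2·1)
    = 0·0 - 0·-3 + 1·2
    = 0 + 0 + 2 = 2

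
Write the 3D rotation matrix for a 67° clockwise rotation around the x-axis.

Rotation matrix for clockwise 67° around x-axis:
A clockwise rotation by 67° is a counterclockwise rotation by -67°.
cos(-67°) = 0.3907, sin(-67°) = -0.9205
Result: [[1, 0, 0], [0, 0.3907, 0.9205], [0, -0.9205, 0.3907]]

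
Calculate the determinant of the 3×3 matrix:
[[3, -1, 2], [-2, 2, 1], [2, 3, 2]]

Expansion along first row:
det = 3·det([[2,1],[3,2]]) - -1·det([[-2,1],[2,2]]) + 2·det([[-2,2],[2,3]])
    = 3·(2·2 - 1·3) - -1·(-2·2 - 1·2) + 2·(-2·3 - 2·2)
    = 3·1 - -1·-6 + 2·-10
    = 3 + -6 + -20 = -23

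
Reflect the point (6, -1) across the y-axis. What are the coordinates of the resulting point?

Reflection across y-axis: (6, -1) → (-6, -1)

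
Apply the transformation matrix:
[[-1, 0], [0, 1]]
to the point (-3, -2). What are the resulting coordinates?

Matrix multiplication:
[[-1, 0], [0, 1]] × [-3, -2]ᵀ
= [(-1)(-3) + (0)(-2), (0)(-3) + (1)(-2)]ᵀ
= [3, -2]ᵀ
Result: (3, -2)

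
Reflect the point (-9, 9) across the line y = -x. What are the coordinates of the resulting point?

Reflection across line y = -x: (-9, 9) → (-9, 9)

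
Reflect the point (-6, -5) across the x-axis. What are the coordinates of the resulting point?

Reflection across x-axis: (-6, -5) → (-6, 5)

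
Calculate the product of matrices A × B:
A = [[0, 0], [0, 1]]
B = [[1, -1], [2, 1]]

Matrix multiplication:
C[0][0] = 0×1 + 0×2 = 0
C[0][1] = 0×-1 + 0×1 = 0
C[1][0] = 0×1 + 1×2 = 2
C[1][1] = 0×-1 + 1×1 = 1
Result: [[0, 0], [2, 1]]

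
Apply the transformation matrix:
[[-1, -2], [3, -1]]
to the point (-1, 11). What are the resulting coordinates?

Matrix multiplication:
[[-1, -2], [3, -1]] × [-1, 11]ᵀ
= [(-1)(-1) + (-2)(11), (3)(-1) + (-1)(11)]ᵀ
= [-21, -14]ᵀ
Result: (-21, -14)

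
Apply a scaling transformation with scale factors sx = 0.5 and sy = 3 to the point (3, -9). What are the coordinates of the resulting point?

Scaling matrix:
[[0.50, 0], [0, 3]]
Result: (3 × 0.5, -9 × 3) = (1.5, -27)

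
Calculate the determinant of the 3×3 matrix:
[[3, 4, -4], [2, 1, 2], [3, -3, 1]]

Expansion along first row:
det = 3·det([[1,2],[-3,1]]) - 4·det([[2,2],[3,1]]) + -4·det([[2,1],[3,-3]])
    = 3·(1·1 - 2·-3) - 4·(2·1 - 2·3) + -4·(2·-3 - 1·3)
    = 3·7 - 4·-4 + -4·-9
    = 21 + 16 + 36 = 73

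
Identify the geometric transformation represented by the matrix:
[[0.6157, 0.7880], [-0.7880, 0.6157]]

This matrix represents: rotation by 308° counterclockwise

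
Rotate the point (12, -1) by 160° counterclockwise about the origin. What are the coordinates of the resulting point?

Rotation matrix for 160°: [[cos 160°, -sin 160°], [sin 160°, cos 160°]] ≈ [[-0.939693, -0.342020], [0.342020, -0.939693]]
[[-0.939693, -0.342020], [0.342020, -0.939693]] × [12, -1]ᵀ ≈ [-10.9343, 5.0439]ᵀ
Result: (-10.9343, 5.0439)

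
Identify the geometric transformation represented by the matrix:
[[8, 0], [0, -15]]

This matrix represents: non-uniform scaling by sx = 8, sy = -15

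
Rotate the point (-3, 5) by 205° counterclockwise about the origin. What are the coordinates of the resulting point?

Rotation matrix for 205°: [[cos 205°, -sin 205°], [sin 205°, cos 205°]] ≈ [[-0.906308, 0.422618], [-0.422618, -0.906308]]
[[-0.906308, 0.422618], [-0.422618, -0.906308]] × [-3, 5]ᵀ ≈ [4.8320, -3.2637]ᵀ
Result: (4.8320, -3.2637)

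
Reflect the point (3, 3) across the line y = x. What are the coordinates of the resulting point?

Reflection across line y = x: (3, 3) → (3, 3)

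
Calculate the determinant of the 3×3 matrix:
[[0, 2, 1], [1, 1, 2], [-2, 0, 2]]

Expansion along first row:
det = 0·det([[1,2],[0,2]]) - 2·det([[1,2],[-2,2]]) + 1·det([[1,1],[-2,0]])
    = 0·(1·2 - 2·0) - 2·(1·2 - 2·-2) + 1·(1·0 - 1·-2)
    = 0·2 - 2·6 + 1·2
    = 0 + -12 + 2 = -10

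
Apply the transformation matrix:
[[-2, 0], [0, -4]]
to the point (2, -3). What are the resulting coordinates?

Matrix multiplication:
[[-2, 0], [0, -4]] × [2, -3]ᵀ
= [(-2)(2) + (0)(-3), (0)(2) + (-4)(-3)]ᵀ
= [-4, 12]ᵀ
Result: (-4, 12)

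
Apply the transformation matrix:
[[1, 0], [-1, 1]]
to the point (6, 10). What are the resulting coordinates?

Matrix multiplication:
[[1, 0], [-1, 1]] × [6, 10]ᵀ
= [(1)(6) + (0)(10), (-1)(6) + (1)(10)]ᵀ
= [6, 4]ᵀ
Result: (6, 4)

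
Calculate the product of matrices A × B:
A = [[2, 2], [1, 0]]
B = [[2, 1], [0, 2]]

Matrix multiplication:
C[0][0] = 2×2 + 2×0 = 4
C[0][1] = 2×1 + 2×2 = 6
C[1][0] = 1×2 + 0×0 = 2
C[1][1] = 1×1 + 0×2 = 1
Result: [[4, 6], [2, 1]]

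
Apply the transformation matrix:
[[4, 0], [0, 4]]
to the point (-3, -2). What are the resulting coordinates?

Matrix multiplication:
[[4, 0], [0, 4]] × [-3, -2]ᵀ
= [(4)(-3) + (0)(-2), (0)(-3) + (4)(-2)]ᵀ
= [-12, -8]ᵀ
Result: (-12, -8)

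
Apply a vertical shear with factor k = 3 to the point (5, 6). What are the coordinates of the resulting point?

Shear matrix for vertical shear with factor k = 3:
[[1, 0], [3, 1]]
Result: (5, 6) → (5, 21)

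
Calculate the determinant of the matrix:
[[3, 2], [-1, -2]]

For a 2×2 matrix [[a, b], [c, d]], det = ad - bc
det = (3)(-2) - (2)(-1) = -6 - -2 = -4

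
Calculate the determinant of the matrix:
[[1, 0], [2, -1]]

For a 2×2 matrix [[a, b], [c, d]], det = ad - bc
det = (1)(-1) - (0)(2) = -1 - 0 = -1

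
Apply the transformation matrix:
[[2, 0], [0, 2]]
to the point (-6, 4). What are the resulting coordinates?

Matrix multiplication:
[[2, 0], [0, 2]] × [-6, 4]ᵀ
= [(2)(-6) + (0)(4), (0)(-6) + (2)(4)]ᵀ
= [-12, 8]ᵀ
Result: (-12, 8)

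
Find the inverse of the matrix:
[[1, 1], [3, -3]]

For [[a,b],[c,d]], inverse = (1/det)·[[d,-b],[-c,a]]
det = (1)(-3) - (1)(3) = -3 - 3 = -6
Inverse = (1/-6)·[[-3, -1], [-3, 1]]
= [[1/2, 1/6], [1/2, -1/6]]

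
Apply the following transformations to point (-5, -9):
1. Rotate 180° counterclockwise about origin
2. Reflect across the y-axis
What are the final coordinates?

Step 1: Rotate 180° → (5, 9)
Step 2: Reflect across y-axis → (-5, 9)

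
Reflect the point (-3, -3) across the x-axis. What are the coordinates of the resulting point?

Reflection across x-axis: (-3, -3) → (-3, 3)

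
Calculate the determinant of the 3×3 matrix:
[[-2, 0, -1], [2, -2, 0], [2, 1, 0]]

Expansion along first row:
det = -2·det([[-2,0],[1,0]]) - 0·det([[2,0],[2,0]]) + -1·det([[2,-2],[2,1]])
    = -2·(-2·0 - 0·1) - 0·(2·0 - 0·2) + -1·(2·1 - -2·2)
    = -2·0 - 0·0 + -1·6
    = 0 + 0 + -6 = -6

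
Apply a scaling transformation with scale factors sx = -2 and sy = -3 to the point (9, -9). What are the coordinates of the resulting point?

Scaling matrix:
[[-2, 0], [0, -3]]
Result: (9 × -2, -9 × -3) = (-18, 27)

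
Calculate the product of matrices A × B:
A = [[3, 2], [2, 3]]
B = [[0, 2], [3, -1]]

Matrix multiplication:
C[0][0] = 3×0 + 2×3 = 6
C[0][1] = 3×2 + 2×-1 = 4
C[1][0] = 2×0 + 3×3 = 9
C[1][1] = 2×2 + 3×-1 = 1
Result: [[6, 4], [9, 1]]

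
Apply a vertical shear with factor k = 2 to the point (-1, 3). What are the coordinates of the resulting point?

Shear matrix for vertical shear with factor k = 2:
[[1, 0], [2, 1]]
Result: (-1, 3) → (-1, 1)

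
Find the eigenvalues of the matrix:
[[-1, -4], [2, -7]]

Characteristic equation: det(A - λI) = 0
λ² - (trace)λ + (det) = 0
trace = -1 + -7 = -8, det = (-1)(-7) - (-4)(2) = 15
λ² - (-8)λ + (15) = 0
λ = (-8 ± √((-8)² - 4·(15))) / 2 = (-8 ± √4) / 2
Solving: λ = -5, -3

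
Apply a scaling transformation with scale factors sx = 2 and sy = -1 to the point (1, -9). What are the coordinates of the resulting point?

Scaling matrix:
[[2, 0], [0, -1]]
Result: (1 × 2, -9 × -1) = (2, 9)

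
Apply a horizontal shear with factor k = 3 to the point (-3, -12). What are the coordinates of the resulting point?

Shear matrix for horizontal shear with factor k = 3:
[[1, 3], [0, 1]]
Result: (-3, -12) → (-39, -12)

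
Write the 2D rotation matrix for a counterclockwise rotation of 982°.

Rotation matrix formula: [[cos θ, -sin θ], [sin θ, cos θ]]
For θ = 982°:
cos(982°) = -0.1392
sin(982°) = -0.9903
Result: [[-0.1392, 0.9903], [-0.9903, -0.1392]]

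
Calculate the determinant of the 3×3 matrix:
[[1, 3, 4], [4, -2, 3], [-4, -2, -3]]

Expansion along first row:
det = 1·det([[-2,3],[-2,-3]]) - 3·det([[4,3],[-4,-3]]) + 4·det([[4,-2],[-4,-2]])
    = 1·(-2·-3 - 3·-2) - 3·(4·-3 - 3·-4) + 4·(4·-2 - -2·-4)
    = 1·12 - 3·0 + 4·-16
    = 12 + 0 + -64 = -52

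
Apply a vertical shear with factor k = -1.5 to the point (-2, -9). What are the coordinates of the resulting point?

Shear matrix for vertical shear with factor k = -1.5:
[[1, 0], [-1.50, 1]]
Result: (-2, -9) → (-2, -6)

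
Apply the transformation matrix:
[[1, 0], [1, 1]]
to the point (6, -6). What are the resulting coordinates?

Matrix multiplication:
[[1, 0], [1, 1]] × [6, -6]ᵀ
= [(1)(6) + (0)(-6), (1)(6) + (1)(-6)]ᵀ
= [6, 0]ᵀ
Result: (6, 0)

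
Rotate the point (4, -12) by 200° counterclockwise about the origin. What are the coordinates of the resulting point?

Rotation matrix for 200°: [[cos 200°, -sin 200°], [sin 200°, cos 200°]] ≈ [[-0.939693, 0.342020], [-0.342020, -0.939693]]
[[-0.939693, 0.342020], [-0.342020, -0.939693]] × [4, -12]ᵀ ≈ [-7.8630, 9.9082]ᵀ
Result: (-7.8630, 9.9082)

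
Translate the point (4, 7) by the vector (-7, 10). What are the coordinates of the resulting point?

Translation by (-7, 10) (homogeneous matrix [[1, 0, -7], [0, 1, 10], [0, 0, 1]]):
x' = 4 + -7 = -3
y' = 7 + 10 = 17
Result: (-3, 17)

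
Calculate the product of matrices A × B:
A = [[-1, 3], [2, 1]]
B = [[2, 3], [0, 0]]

Matrix multiplication:
C[0][0] = -1×2 + 3×0 = -2
C[0][1] = -1×3 + 3×0 = -3
C[1][0] = 2×2 + 1×0 = 4
C[1][1] = 2×3 + 1×0 = 6
Result: [[-2, -3], [4, 6]]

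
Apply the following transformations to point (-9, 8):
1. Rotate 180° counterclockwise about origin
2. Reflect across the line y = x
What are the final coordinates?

Step 1: Rotate 180° → (9, -8)
Step 2: Reflect across line y = x → (-8, 9)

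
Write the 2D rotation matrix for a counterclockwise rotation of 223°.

Rotation matrix formula: [[cos θ, -sin θ], [sin θ, cos θ]]
For θ = 223°:
cos(223°) = -0.7314
sin(223°) = -0.6820
Result: [[-0.7314, 0.6820], [-0.6820, -0.7314]]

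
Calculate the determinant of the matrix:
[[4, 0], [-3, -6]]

For a 2×2 matrix [[a, b], [c, d]], det = ad - bc
det = (4)(-6) - (0)(-3) = -24 - 0 = -24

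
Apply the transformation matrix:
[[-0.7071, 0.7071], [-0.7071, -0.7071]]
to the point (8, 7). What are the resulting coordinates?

Matrix multiplication:
[[-0.7071, 0.7071], [-0.7071, -0.7071]] × [8, 7]ᵀ
= [(-0.7071)(8) + (0.7071)(7), (-0.7071)(8) + (-0.7071)(7)]ᵀ
= [-0.7071, -10.6065]ᵀ
Result: (-0.7071, -10.6065)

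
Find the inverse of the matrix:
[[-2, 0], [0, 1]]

For [[a,b],[c,d]], inverse = (1/det)·[[d,-b],[-c,a]]
det = (-2)(1) - (0)(0) = -2 - 0 = -2
Inverse = (1/-2)·[[1, 0], [0, -2]]
= [[-1/2, 0], [0, 1]]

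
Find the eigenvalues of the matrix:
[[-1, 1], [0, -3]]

Characteristic equation: det(A - λI) = 0
λ² - (trace)λ + (det) = 0
trace = -1 + -3 = -4, det = (-1)(-3) - (1)(0) = 3
λ² - (-4)λ + (3) = 0
λ = (-4 ± √((-4)² - 4·(3))) / 2 = (-4 ± √4) / 2
Solving: λ = -3, -1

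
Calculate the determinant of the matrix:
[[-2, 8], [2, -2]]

For a 2×2 matrix [[a, b], [c, d]], det = ad - bc
det = (-2)(-2) - (8)(2) = 4 - 16 = -12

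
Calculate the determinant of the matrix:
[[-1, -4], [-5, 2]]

For a 2×2 matrix [[a, b], [c, d]], det = ad - bc
det = (-1)(2) - (-4)(-5) = -2 - 20 = -22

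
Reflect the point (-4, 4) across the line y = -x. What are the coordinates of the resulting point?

Reflection across line y = -x: (-4, 4) → (-4, 4)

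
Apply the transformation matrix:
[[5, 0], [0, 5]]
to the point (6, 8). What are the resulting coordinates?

Matrix multiplication:
[[5, 0], [0, 5]] × [6, 8]ᵀ
= [(5)(6) + (0)(8), (0)(6) + (5)(8)]ᵀ
= [30, 40]ᵀ
Result: (30, 40)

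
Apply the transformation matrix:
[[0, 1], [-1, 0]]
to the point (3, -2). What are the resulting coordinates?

Matrix multiplication:
[[0, 1], [-1, 0]] × [3, -2]ᵀ
= [(0)(3) + (1)(-2), (-1)(3) + (0)(-2)]ᵀ
= [-2, -3]ᵀ
Result: (-2, -3)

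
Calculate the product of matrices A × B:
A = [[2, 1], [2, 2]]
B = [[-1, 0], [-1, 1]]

Matrix multiplication:
C[0][0] = 2×-1 + 1×-1 = -3
C[0][1] = 2×0 + 1×1 = 1
C[1][0] = 2×-1 + 2×-1 = -4
C[1][1] = 2×0 + 2×1 = 2
Result: [[-3, 1], [-4, 2]]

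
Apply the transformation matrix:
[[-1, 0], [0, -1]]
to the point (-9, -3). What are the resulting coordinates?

Matrix multiplication:
[[-1, 0], [0, -1]] × [-9, -3]ᵀ
= [(-1)(-9) + (0)(-3), (0)(-9) + (-1)(-3)]ᵀ
= [9, 3]ᵀ
Result: (9, 3)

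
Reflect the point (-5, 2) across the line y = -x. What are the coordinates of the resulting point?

Reflection across line y = -x: (-5, 2) → (-2, 5)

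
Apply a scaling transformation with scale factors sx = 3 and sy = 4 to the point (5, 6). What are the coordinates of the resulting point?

Scaling matrix:
[[3, 0], [0, 4]]
Result: (5 × 3, 6 × 4) = (15, 24)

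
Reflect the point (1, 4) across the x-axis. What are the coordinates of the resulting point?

Reflection across x-axis: (1, 4) → (1, -4)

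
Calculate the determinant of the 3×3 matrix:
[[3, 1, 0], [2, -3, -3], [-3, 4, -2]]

Expansion along first row:
det = 3·det([[-3,-3],[4,-2]]) - 1·det([[2,-3],[-3,-2]]) + 0·det([[2,-3],[-3,4]])
    = 3·(-3·-2 - -3·4) - 1·(2·-2 - -3·-3) + 0·(2·4 - -3·-3)
    = 3·18 - 1·-13 + 0·-1
    = 54 + 13 + 0 = 67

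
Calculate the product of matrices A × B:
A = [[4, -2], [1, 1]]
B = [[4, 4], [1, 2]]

Matrix multiplication:
C[0][0] = 4×4 + -2×1 = 14
C[0][1] = 4×4 + -2×2 = 12
C[1][0] = 1×4 + 1×1 = 5
C[1][1] = 1×4 + 1×2 = 6
Result: [[14, 12], [5, 6]]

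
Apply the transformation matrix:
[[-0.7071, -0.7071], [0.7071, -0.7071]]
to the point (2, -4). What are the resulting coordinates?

Matrix multiplication:
[[-0.7071, -0.7071], [0.7071, -0.7071]] × [2, -4]ᵀ
= [(-0.7071)(2) + (-0.7071)(-4), (0.7071)(2) + (-0.7071)(-4)]ᵀ
= [1.4142, 4.2426]ᵀ
Result: (1.4142, 4.2426)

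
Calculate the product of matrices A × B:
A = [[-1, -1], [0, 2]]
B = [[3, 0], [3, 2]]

Matrix multiplication:
C[0][0] = -1×3 + -1×3 = -6
C[0][1] = -1×0 + -1×2 = -2
C[1][0] = 0×3 + 2×3 = 6
C[1][1] = 0×0 + 2×2 = 4
Result: [[-6, -2], [6, 4]]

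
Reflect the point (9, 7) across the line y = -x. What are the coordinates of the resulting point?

Reflection across line y = -x: (9, 7) → (-7, -9)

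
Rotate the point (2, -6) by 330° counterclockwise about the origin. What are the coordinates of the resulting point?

Rotation matrix for 330°: [[cos 330°, -sin 330°], [sin 330°, cos 330°]] ≈ [[0.866025, 0.500000], [-0.500000, 0.866025]]
[[0.866025, 0.500000], [-0.500000, 0.866025]] × [2, -6]ᵀ ≈ [-1.2679, -6.1962]ᵀ
Result: (-1.2679, -6.1962)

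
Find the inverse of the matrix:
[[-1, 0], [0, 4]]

For [[a,b],[c,d]], inverse = (1/det)·[[d,-b],[-c,a]]
det = (-1)(4) - (0)(0) = -4 - 0 = -4
Inverse = (1/-4)·[[4, 0], [0, -1]]
= [[-1, 0], [0, 1/4]]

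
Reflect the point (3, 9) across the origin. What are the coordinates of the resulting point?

Reflection across origin: (3, 9) → (-3, -9)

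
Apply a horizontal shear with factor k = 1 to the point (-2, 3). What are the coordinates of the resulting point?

Shear matrix for horizontal shear with factor k = 1:
[[1, 1], [0, 1]]
Result: (-2, 3) → (1, 3)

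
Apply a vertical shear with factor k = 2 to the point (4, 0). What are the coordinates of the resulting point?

Shear matrix for vertical shear with factor k = 2:
[[1, 0], [2, 1]]
Result: (4, 0) → (4, 8)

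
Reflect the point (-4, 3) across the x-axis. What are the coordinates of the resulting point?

Reflection across x-axis: (-4, 3) → (-4, -3)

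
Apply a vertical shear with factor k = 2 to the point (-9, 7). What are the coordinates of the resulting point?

Shear matrix for vertical shear with factor k = 2:
[[1, 0], [2, 1]]
Result: (-9, 7) → (-9, -11)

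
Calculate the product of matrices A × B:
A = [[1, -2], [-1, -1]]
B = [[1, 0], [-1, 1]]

Matrix multiplication:
C[0][0] = 1×1 + -2×-1 = 3
C[0][1] = 1×0 + -2×1 = -2
C[1][0] = -1×1 + -1×-1 = 0
C[1][1] = -1×0 + -1×1 = -1
Result: [[3, -2], [0, -1]]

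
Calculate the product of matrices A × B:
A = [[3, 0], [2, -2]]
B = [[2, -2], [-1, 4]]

Matrix multiplication:
C[0][0] = 3×2 + 0×-1 = 6
C[0][1] = 3×-2 + 0×4 = -6
C[1][0] = 2×2 + -2×-1 = 6
C[1][1] = 2×-2 + -2×4 = -12
Result: [[6, -6], [6, -12]]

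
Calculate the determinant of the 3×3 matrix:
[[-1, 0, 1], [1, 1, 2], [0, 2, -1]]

Expansion along first row:
det = -1·det([[1,2],[2,-1]]) - 0·det([[1,2],[0,-1]]) + 1·det([[1,1],[0,2]])
    = -1·(1·-1 - 2·2) - 0·(1·-1 - 2·0) + 1·(1·2 - 1·0)
    = -1·-5 - 0·-1 + 1·2
    = 5 + 0 + 2 = 7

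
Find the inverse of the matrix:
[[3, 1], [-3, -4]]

For [[a,b],[c,d]], inverse = (1/det)·[[d,-b],[-c,a]]
det = (3)(-4) - (1)(-3) = -12 - -3 = -9
Inverse = (1/-9)·[[-4, -1], [3, 3]]
= [[4/9, 1/9], [-1/3, -1/3]]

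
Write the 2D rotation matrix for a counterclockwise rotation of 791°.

Rotation matrix formula: [[cos θ, -sin θ], [sin θ, cos θ]]
For θ = 791°:
cos(791°) = 0.3256
sin(791°) = 0.9455
Result: [[0.3256, -0.9455], [0.9455, 0.3256]]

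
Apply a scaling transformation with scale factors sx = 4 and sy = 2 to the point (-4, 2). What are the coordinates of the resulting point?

Scaling matrix:
[[4, 0], [0, 2]]
Result: (-4 × 4, 2 × 2) = (-16, 4)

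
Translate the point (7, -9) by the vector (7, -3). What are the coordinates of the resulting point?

Translation by (7, -3) (homogeneous matrix [[1, 0, 7], [0, 1, -3], [0, 0, 1]]):
x' = 7 + 7 = 14
y' = -9 + -3 = -12
Result: (14, -12)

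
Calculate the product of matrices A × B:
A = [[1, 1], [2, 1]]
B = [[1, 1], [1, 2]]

Matrix multiplication:
C[0][0] = 1×1 + 1×1 = 2
C[0][1] = 1×1 + 1×2 = 3
C[1][0] = 2×1 + 1×1 = 3
C[1][1] = 2×1 + 1×2 = 4
Result: [[2, 3], [3, 4]]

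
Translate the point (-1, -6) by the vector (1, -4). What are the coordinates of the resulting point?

Translation by (1, -4) (homogeneous matrix [[1, 0, 1], [0, 1, -4], [0, 0, 1]]):
x' = -1 + 1 = 0
y' = -6 + -4 = -10
Result: (0, -10)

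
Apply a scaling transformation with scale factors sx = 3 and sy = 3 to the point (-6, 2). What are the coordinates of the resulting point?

Scaling matrix:
[[3, 0], [0, 3]]
Result: (-6 × 3, 2 × 3) = (-18, 6)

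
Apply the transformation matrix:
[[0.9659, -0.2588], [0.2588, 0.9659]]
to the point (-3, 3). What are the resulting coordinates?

Matrix multiplication:
[[0.9659, -0.2588], [0.2588, 0.9659]] × [-3, 3]ᵀ
= [(0.9659)(-3) + (-0.2588)(3), (0.2588)(-3) + (0.9659)(3)]ᵀ
= [-3.6741, 2.1213]ᵀ
Result: (-3.6741, 2.1213)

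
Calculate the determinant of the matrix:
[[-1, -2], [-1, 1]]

For a 2×2 matrix [[a, b], [c, d]], det = ad - bc
det = (-1)(1) - (-2)(-1) = -1 - 2 = -3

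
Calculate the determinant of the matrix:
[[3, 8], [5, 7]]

For a 2×2 matrix [[a, b], [c, d]], det = ad - bc
det = (3)(7) - (8)(5) = 21 - 40 = -19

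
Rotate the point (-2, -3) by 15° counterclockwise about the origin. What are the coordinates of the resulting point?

Rotation matrix for 15°: [[cos 15°, -sin 15°], [sin 15°, cos 15°]] ≈ [[0.965926, -0.258819], [0.258819, 0.965926]]
[[0.965926, -0.258819], [0.258819, 0.965926]] × [-2, -3]ᵀ ≈ [-1.1554, -3.4154]ᵀ
Result: (-1.1554, -3.4154)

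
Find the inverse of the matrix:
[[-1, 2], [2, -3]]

For [[a,b],[c,d]], inverse = (1/det)·[[d,-b],[-c,a]]
det = (-1)(-3) - (2)(2) = 3 - 4 = -1
Inverse = (1/-1)·[[-3, -2], [-2, -1]]
= [[3, 2], [2, 1]]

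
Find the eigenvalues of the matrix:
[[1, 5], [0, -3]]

Characteristic equation: det(A - λI) = 0
λ² - (trace)λ + (det) = 0
trace = 1 + -3 = -2, det = (1)(-3) - (5)(0) = -3
λ² - (-2)λ + (-3) = 0
λ = (-2 ± √((-2)² - 4·(-3))) / 2 = (-2 ± √16) / 2
Solving: λ = -3, 1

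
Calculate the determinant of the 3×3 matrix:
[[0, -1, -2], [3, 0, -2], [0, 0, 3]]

Expansion along first row:
det = 0·det([[0,-2],[0,3]]) - -1·det([[3,-2],[0,3]]) + -2·det([[3,0],[0,0]])
    = 0·(0·3 - -2·0) - -1·(3·3 - -2·0) + -2·(3·0 - 0·0)
    = 0·0 - -1·9 + -2·0
    = 0 + 9 + 0 = 9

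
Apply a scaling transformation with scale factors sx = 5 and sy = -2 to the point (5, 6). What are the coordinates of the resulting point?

Scaling matrix:
[[5, 0], [0, -2]]
Result: (5 × 5, 6 × -2) = (25, -12)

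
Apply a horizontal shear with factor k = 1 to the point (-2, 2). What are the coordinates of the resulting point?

Shear matrix for horizontal shear with factor k = 1:
[[1, 1], [0, 1]]
Result: (-2, 2) → (0, 2)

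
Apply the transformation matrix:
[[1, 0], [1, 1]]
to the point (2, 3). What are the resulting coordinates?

Matrix multiplication:
[[1, 0], [1, 1]] × [2, 3]ᵀ
= [(1)(2) + (0)(3), (1)(2) + (1)(3)]ᵀ
= [2, 5]ᵀ
Result: (2, 5)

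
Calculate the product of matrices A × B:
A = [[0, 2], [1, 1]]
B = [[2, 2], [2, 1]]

Matrix multiplication:
C[0][0] = 0×2 + 2×2 = 4
C[0][1] = 0×2 + 2×1 = 2
C[1][0] = 1×2 + 1×2 = 4
C[1][1] = 1×2 + 1×1 = 3
Result: [[4, 2], [4, 3]]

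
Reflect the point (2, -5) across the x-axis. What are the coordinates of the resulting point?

Reflection across x-axis: (2, -5) → (2, 5)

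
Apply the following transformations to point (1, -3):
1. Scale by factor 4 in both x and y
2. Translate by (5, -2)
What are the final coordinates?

Step 1: Scale (1, -3) by 4 → (4, -12)
Step 2: Translate by (5, -2) → (9, -14)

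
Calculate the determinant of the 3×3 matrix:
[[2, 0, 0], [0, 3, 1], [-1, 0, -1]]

Expansion along first row:
det = 2·det([[3,1],[0,-1]]) - 0·det([[0,1],[-1,-1]]) + 0·det([[0,3],[-1,0]])
    = 2·(3·-1 - 1·0) - 0·(0·-1 - 1·-1) + 0·(0·0 - 3·-1)
    = 2·-3 - 0·1 + 0·3
    = -6 + 0 + 0 = -6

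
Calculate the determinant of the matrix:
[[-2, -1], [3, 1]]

For a 2×2 matrix [[a, b], [c, d]], det = ad - bc
det = (-2)(1) - (-1)(3) = -2 - -3 = 1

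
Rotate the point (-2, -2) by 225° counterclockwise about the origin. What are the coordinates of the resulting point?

Rotation matrix for 225°: [[cos 225°, -sin 225°], [sin 225°, cos 225°]] ≈ [[-0.707107, 0.707107], [-0.707107, -0.707107]]
[[-0.707107, 0.707107], [-0.707107, -0.707107]] × [-2, -2]ᵀ ≈ [0, 2.8284]ᵀ
Result: (0, 2.8284)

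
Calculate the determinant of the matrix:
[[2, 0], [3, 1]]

For a 2×2 matrix [[a, b], [c, d]], det = ad - bc
det = (2)(1) - (0)(3) = 2 - 0 = 2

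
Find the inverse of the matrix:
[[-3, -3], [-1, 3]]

For [[a,b],[c,d]], inverse = (1/det)·[[d,-b],[-c,a]]
det = (-3)(3) - (-3)(-1) = -9 - 3 = -12
Inverse = (1/-12)·[[3, 3], [1, -3]]
= [[-1/4, -1/4], [-1/12, 1/4]]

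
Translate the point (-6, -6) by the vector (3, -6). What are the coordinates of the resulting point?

Translation by (3, -6) (homogeneous matrix [[1, 0, 3], [0, 1, -6], [0, 0, 1]]):
x' = -6 + 3 = -3
y' = -6 + -6 = -12
Result: (-3, -12)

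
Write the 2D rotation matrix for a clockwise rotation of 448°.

Rotation matrix formula: [[cos θ, -sin θ], [sin θ, cos θ]]
A clockwise rotation by 448° is equivalent to a counterclockwise rotation by -448°.
For θ = -448°:
cos(-448°) = 0.0349
sin(-448°) = -0.9994
Result: [[0.0349, 0.9994], [-0.9994, 0.0349]]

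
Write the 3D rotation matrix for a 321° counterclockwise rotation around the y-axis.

Rotation matrix for counterclockwise 321° around y-axis:
cos(321°) = 0.7771, sin(321°) = -0.6293
Result: [[0.7771, 0, -0.6293], [0, 1, 0], [0.6293, 0, 0.7771]]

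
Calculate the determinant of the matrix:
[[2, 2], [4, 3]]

For a 2×2 matrix [[a, b], [c, d]], det = ad - bc
det = (2)(3) - (2)(4) = 6 - 8 = -2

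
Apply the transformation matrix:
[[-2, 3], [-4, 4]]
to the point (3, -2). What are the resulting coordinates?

Matrix multiplication:
[[-2, 3], [-4, 4]] × [3, -2]ᵀ
= [(-2)(3) + (3)(-2), (-4)(3) + (4)(-2)]ᵀ
= [-12, -20]ᵀ
Result: (-12, -20)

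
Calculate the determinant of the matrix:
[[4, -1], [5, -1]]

For a 2×2 matrix [[a, b], [c, d]], det = ad - bc
det = (4)(-1) - (-1)(5) = -4 - -5 = 1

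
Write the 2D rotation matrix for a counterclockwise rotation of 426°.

Rotation matrix formula: [[cos θ, -sin θ], [sin θ, cos θ]]
For θ = 426°:
cos(426°) = 0.4067
sin(426°) = 0.9135
Result: [[0.4067, -0.9135], [0.9135, 0.4067]]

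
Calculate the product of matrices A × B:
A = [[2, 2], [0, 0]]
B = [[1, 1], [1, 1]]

Matrix multiplication:
C[0][0] = 2×1 + 2×1 = 4
C[0][1] = 2×1 + 2×1 = 4
C[1][0] = 0×1 + 0×1 = 0
C[1][1] = 0×1 + 0×1 = 0
Result: [[4, 4], [0, 0]]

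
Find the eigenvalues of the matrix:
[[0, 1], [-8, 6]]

Characteristic equation: det(A - λI) = 0
λ² - (trace)λ + (det) = 0
trace = 0 + 6 = 6, det = (0)(6) - (1)(-8) = 8
λ² - (6)λ + (8) = 0
λ = (6 ± √((6)² - 4·(8))) / 2 = (6 ± √4) / 2
Solving: λ = 2, 4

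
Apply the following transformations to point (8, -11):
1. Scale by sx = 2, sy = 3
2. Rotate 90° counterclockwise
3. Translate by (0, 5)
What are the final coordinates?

Step 1: Scale → (16, -33)
Step 2: Rotate 90° → (33, 16)
Step 3: Translate → (33, 21)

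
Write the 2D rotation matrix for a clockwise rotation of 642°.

Rotation matrix formula: [[cos θ, -sin θ], [sin θ, cos θ]]
A clockwise rotation by 642° is equivalent to a counterclockwise rotation by -642°.
For θ = -642°:
cos(-642°) = 0.2079
sin(-642°) = 0.9781
Result: [[0.2079, -0.9781], [0.9781, 0.2079]]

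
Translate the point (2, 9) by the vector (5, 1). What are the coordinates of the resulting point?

Translation by (5, 1) (homogeneous matrix [[1, 0, 5], [0, 1, 1], [0, 0, 1]]):
x' = 2 + 5 = 7
y' = 9 + 1 = 10
Result: (7, 10)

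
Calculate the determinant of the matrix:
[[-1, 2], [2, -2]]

For a 2×2 matrix [[a, b], [c, d]], det = ad - bc
det = (-1)(-2) - (2)(2) = 2 - 4 = -2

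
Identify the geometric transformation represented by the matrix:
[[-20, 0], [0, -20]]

This matrix represents: uniform scaling by factor -20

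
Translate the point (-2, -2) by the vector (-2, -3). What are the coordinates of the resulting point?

Translation by (-2, -3) (homogeneous matrix [[1, 0, -2], [0, 1, -3], [0, 0, 1]]):
x' = -2 + -2 = -4
y' = -2 + -3 = -5
Result: (-4, -5)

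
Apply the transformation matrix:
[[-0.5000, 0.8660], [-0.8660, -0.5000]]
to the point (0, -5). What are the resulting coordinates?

Matrix multiplication:
[[-0.5000, 0.8660], [-0.8660, -0.5000]] × [0, -5]ᵀ
= [(-0.5000)(0) + (0.8660)(-5), (-0.8660)(0) + (-0.5000)(-5)]ᵀ
= [-4.3300, 2.5000]ᵀ
Result: (-4.3300, 2.5000)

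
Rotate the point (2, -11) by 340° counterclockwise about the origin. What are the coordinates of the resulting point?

Rotation matrix for 340°: [[cos 340°, -sin 340°], [sin 340°, cos 340°]] ≈ [[0.939693, 0.342020], [-0.342020, 0.939693]]
[[0.939693, 0.342020], [-0.342020, 0.939693]] × [2, -11]ᵀ ≈ [-1.8828, -11.0207]ᵀ
Result: (-1.8828, -11.0207)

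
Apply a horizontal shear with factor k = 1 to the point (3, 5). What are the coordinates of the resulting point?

Shear matrix for horizontal shear with factor k = 1:
[[1, 1], [0, 1]]
Result: (3, 5) → (8, 5)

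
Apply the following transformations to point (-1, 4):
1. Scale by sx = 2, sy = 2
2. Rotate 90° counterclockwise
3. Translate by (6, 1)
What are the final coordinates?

Step 1: Scale → (-2, 8)
Step 2: Rotate 90° → (-8, -2)
Step 3: Translate → (-2, -1)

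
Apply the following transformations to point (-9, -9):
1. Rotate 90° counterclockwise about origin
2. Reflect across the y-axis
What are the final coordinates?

Step 1: Rotate 90° → (9, -9)
Step 2: Reflect across y-axis → (-9, -9)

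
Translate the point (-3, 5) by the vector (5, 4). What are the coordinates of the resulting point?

Translation by (5, 4) (homogeneous matrix [[1, 0, 5], [0, 1, 4], [0, 0, 1]]):
x' = -3 + 5 = 2
y' = 5 + 4 = 9
Result: (2, 9)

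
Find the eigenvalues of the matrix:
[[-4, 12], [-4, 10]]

Characteristic equation: det(A - λI) = 0
λ² - (trace)λ + (det) = 0
trace = -4 + 10 = 6, det = (-4)(10) - (12)(-4) = 8
λ² - (6)λ + (8) = 0
λ = (6 ± √((6)² - 4·(8))) / 2 = (6 ± √4) / 2
Solving: λ = 2, 4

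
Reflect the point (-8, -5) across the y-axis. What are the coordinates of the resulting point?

Reflection across y-axis: (-8, -5) → (8, -5)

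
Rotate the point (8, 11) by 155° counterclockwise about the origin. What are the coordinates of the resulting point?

Rotation matrix for 155°: [[cos 155°, -sin 155°], [sin 155°, cos 155°]] ≈ [[-0.906308, -0.422618], [0.422618, -0.906308]]
[[-0.906308, -0.422618], [0.422618, -0.906308]] × [8, 11]ᵀ ≈ [-11.8993, -6.5884]ᵀ
Result: (-11.8993, -6.5884)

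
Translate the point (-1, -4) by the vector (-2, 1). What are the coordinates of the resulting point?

Translation by (-2, 1) (homogeneous matrix [[1, 0, -2], [0, 1, 1], [0, 0, 1]]):
x' = -1 + -2 = -3
y' = -4 + 1 = -3
Result: (-3, -3)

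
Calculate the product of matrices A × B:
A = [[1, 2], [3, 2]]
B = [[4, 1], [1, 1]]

Matrix multiplication:
C[0][0] = 1×4 + 2×1 = 6
C[0][1] = 1×1 + 2×1 = 3
C[1][0] = 3×4 + 2×1 = 14
C[1][1] = 3×1 + 2×1 = 5
Result: [[6, 3], [14, 5]]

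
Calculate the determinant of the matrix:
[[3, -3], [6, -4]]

For a 2×2 matrix [[a, b], [c, d]], det = ad - bc
det = (3)(-4) - (-3)(6) = -12 - -18 = 6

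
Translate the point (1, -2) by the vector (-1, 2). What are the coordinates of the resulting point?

Translation by (-1, 2) (homogeneous matrix [[1, 0, -1], [0, 1, 2], [0, 0, 1]]):
x' = 1 + -1 = 0
y' = -2 + 2 = 0
Result: (0, 0)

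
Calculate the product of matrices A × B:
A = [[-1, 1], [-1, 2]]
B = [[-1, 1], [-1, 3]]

Matrix multiplication:
C[0][0] = -1×-1 + 1×-1 = 0
C[0][1] = -1×1 + 1×3 = 2
C[1][0] = -1×-1 + 2×-1 = -1
C[1][1] = -1×1 + 2×3 = 5
Result: [[0, 2], [-1, 5]]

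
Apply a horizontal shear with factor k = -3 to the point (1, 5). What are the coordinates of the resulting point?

Shear matrix for horizontal shear with factor k = -3:
[[1, -3], [0, 1]]
Result: (1, 5) → (-14, 5)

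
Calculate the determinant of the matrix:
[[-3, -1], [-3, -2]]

For a 2×2 matrix [[a, b], [c, d]], det = ad - bc
det = (-3)(-2) - (-1)(-3) = 6 - 3 = 3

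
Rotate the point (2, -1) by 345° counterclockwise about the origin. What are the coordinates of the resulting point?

Rotation matrix for 345°: [[cos 345°, -sin 345°], [sin 345°, cos 345°]] ≈ [[0.965926, 0.258819], [-0.258819, 0.965926]]
[[0.965926, 0.258819], [-0.258819, 0.965926]] × [2, -1]ᵀ ≈ [1.6730, -1.4836]ᵀ
Result: (1.6730, -1.4836)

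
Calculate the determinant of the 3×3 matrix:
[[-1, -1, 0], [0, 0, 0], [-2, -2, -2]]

Expansion along first row:
det = -1·det([[0,0],[-2,-2]]) - -1·det([[0,0],[-2,-2]]) + 0·det([[0,0],[-2,-2]])
    = -1·(0·-2 - 0·-2) - -1·(0·-2 - 0·-2) + 0·(0·-2 - 0·-2)
    = -1·0 - -1·0 + 0·0
    = 0 + 0 + 0 = 0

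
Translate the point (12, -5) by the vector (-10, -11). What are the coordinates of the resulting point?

Translation by (-10, -11) (homogeneous matrix [[1, 0, -10], [0, 1, -11], [0, 0, 1]]):
x' = 12 + -10 = 2
y' = -5 + -11 = -16
Result: (2, -16)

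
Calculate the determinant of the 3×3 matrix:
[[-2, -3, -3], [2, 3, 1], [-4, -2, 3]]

Expansion along first row:
det = -2·det([[3,1],[-2,3]]) - -3·det([[2,1],[-4,3]]) + -3·det([[2,3],[-4,-2]])
    = -2·(3·3 - 1·-2) - -3·(2·3 - 1·-4) + -3·(2·-2 - 3·-4)
    = -2·11 - -3·10 + -3·8
    = -22 + 30 + -24 = -16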